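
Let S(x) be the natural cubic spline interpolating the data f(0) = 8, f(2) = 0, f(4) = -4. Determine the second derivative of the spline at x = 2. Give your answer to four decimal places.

With m_i denoting the second derivative at x_i, h_i = 2, 2, and Δ_i = (y_(i+1) − y_i)/h_i = -4, -2:
  2·m_0 + 8·m_1 + 2·m_2 = 6(Δ_1 - Δ_0) = 12
Natural end conditions: m_0 = m_2 = 0.
Hence m_0 = 0, m_1 = 3/2, m_2 = 0.

1.5000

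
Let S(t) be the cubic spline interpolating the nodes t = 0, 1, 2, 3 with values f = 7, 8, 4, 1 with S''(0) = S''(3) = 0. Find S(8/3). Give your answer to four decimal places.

1.8222

Let σ_i = S''(x_i). Step sizes h_i = 1, 1, 1; slopes of the chords Δ_i = (y_(i+1) - y_i)/h_i = 1, -4, -3.
  1·σ_0 + 4·σ_1 + 1·σ_2 = 6(Δ_1 - Δ_0) = -30
  1·σ_1 + 4·σ_2 + 1·σ_3 = 6(Δ_2 - Δ_1) = 6
Natural end conditions: σ_0 = σ_3 = 0.
Solving the tridiagonal system: σ_0 = 0, σ_1 = -42/5, σ_2 = 18/5, σ_3 = 0.
On [2, 3], S(t) = 4 - 21/5·(t - 2) + 9/5·(t - 2)² - 3/5·(t - 2)³.
With (t - 2) = 2/3: S(8/3) = 82/45.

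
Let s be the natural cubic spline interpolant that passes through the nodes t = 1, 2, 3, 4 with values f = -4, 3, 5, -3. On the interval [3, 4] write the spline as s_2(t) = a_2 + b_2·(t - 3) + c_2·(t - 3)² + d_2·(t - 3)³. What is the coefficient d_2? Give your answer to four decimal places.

Put M_i = s'' at the i-th knot. Here h = (1, 1, 1) and Δ = (7, 2, -8), so the interior equations h_(i-1)·M_(i-1) + 2(h_(i-1)+h_i)·M_i + h_i·M_(i+1) = 6(Δ_i − Δ_(i-1)) read
  1·M_0 + 4·M_1 + 1·M_2 = 6(Δ_1 - Δ_0) = -30
  1·M_1 + 4·M_2 + 1·M_3 = 6(Δ_2 - Δ_1) = -60
Natural end conditions: M_0 = M_3 = 0.
Solving: M_0 = 0, M_1 = -4, M_2 = -14, M_3 = 0.
On [3, 4], with s_2(t) = a_2 + b_2·(t - 3) + c_2·(t - 3)² + d_2·(t - 3)³: c_2 = M_2/2 = -7, d_2 = (M_3 - M_2)/(6h_2) = 7/3, b_2 = Δ_2 - h_2(2M_2 + M_3)/6 = -10/3.

2.3333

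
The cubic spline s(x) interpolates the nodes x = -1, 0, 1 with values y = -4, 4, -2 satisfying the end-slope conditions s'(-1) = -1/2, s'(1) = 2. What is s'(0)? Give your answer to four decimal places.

1.1250

Write m_i for s''(x_i). With h_i = 1, 1 and divided differences Δ_i = 8, -6, the continuity of s' gives the tridiagonal system
  1·m_0 + 4·m_1 + 1·m_2 = 6(Δ_1 - Δ_0) = -84
Clamped end conditions give two more equations: 2h_0·m_0 + h_0·m_1 = 6(Δ_0 - s'(-1)) = 51 and h_1·m_1 + 2h_1·m_2 = 6(s'(1) - Δ_1) = 48.
Forward elimination and back-substitution give m_0 = 191/4, m_1 = -89/2, m_2 = 185/4.
On [0, 1], s'(x) = b_1 + 2c_1·x + 3d_1·x² with b_1 = Δ_1 - h_1(2m_1 + m_2)/6 = 9/8, c_1 = m_1/2 = -89/4, d_1 = (m_2 - m_1)/(6h_1) = 121/8. So s'(0) = 9/8.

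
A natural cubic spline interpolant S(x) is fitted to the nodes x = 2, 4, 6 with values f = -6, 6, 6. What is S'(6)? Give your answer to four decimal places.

-1.5000

Write m_i for S''(x_i). With h_i = 2, 2 and divided differences Δ_i = 6, 0, the continuity of S' gives the tridiagonal system
  2·m_0 + 8·m_1 + 2·m_2 = 6(Δ_1 - Δ_0) = -36
Natural end conditions: m_0 = m_2 = 0.
Solving: m_0 = 0, m_1 = -9/2, m_2 = 0.
On [4, 6], S'(x) = b_1 + 2c_1·(x - 4) + 3d_1·(x - 4)² with b_1 = Δ_1 - h_1(2m_1 + m_2)/6 = 3, c_1 = m_1/2 = -9/4, d_1 = (m_2 - m_1)/(6h_1) = 3/8. So S'(6) = -3/2.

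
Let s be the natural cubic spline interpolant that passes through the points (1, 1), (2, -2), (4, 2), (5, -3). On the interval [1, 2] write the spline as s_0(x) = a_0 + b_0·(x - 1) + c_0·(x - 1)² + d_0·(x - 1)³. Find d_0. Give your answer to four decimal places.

Write m_i for s''(x_i). With h_i = 1, 2, 1 and divided differences Δ_i = -3, 2, -5, the continuity of s' gives the tridiagonal system
  1·m_0 + 6·m_1 + 2·m_2 = 6(Δ_1 - Δ_0) = 30
  2·m_1 + 6·m_2 + 1·m_3 = 6(Δ_2 - Δ_1) = -42
Natural end conditions: m_0 = m_3 = 0.
Solving: m_0 = 0, m_1 = 33/4, m_2 = -39/4, m_3 = 0.
On [1, 2], with s_0(x) = a_0 + b_0·(x - 1) + c_0·(x - 1)² + d_0·(x - 1)³: c_0 = m_0/2 = 0, d_0 = (m_1 - m_0)/(6h_0) = 11/8, b_0 = Δ_0 - h_0(2m_0 + m_1)/6 = -35/8.

1.3750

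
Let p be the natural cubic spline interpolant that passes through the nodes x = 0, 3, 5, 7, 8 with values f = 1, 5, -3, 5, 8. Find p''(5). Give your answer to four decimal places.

8.1346

Let M_i = p''(x_i). Step sizes h_i = 3, 2, 2, 1; slopes of the chords Δ_i = (y_(i+1) - y_i)/h_i = 4/3, -4, 4, 3.
  3·M_0 + 10·M_1 + 2·M_2 = 6(Δ_1 - Δ_0) = -32
  2·M_1 + 8·M_2 + 2·M_3 = 6(Δ_2 - Δ_1) = 48
  2·M_2 + 6·M_3 + 1·M_4 = 6(Δ_3 - Δ_2) = -6
Natural end conditions: M_0 = M_4 = 0.
Solving the tridiagonal system: M_0 = 0, M_1 = -251/52, M_2 = 423/52, M_3 = -193/52, M_4 = 0.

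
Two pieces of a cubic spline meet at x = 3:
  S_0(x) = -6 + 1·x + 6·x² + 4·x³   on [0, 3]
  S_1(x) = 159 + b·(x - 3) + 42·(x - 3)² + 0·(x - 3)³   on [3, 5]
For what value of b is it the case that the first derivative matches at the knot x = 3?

S_0'(x) = 1 + 12·x + 12·x², so S_0'(3) = 145. On the right, S_1'(3) = b, so b = 145.

145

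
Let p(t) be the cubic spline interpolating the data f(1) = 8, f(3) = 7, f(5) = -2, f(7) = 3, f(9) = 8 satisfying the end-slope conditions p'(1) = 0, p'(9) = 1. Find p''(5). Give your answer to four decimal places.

Write σ_i for p''(x_i). With h_i = 2, 2, 2, 2 and divided differences Δ_i = -1/2, -9/2, 5/2, 5/2, the continuity of p' gives the tridiagonal system
  2·σ_0 + 8·σ_1 + 2·σ_2 = 6(Δ_1 - Δ_0) = -24
  2·σ_1 + 8·σ_2 + 2·σ_3 = 6(Δ_2 - Δ_1) = 42
  2·σ_2 + 8·σ_3 + 2·σ_4 = 6(Δ_3 - Δ_2) = 0
Clamped end conditions give two more equations: 2h_0·σ_0 + h_0·σ_1 = 6(Δ_0 - p'(1)) = -3 and h_3·σ_3 + 2h_3·σ_4 = 6(p'(9) - Δ_3) = -9.
Solving the tridiagonal system: σ_0 = 103/56, σ_1 = -145/28, σ_2 = 55/8, σ_3 = -37/28, σ_4 = -89/56.

6.8750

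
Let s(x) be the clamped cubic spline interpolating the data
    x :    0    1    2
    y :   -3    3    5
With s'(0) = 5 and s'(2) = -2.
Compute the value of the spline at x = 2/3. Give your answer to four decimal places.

1.0370

Write m_i for s''(x_i). With h_i = 1, 1 and divided differences Δ_i = 6, 2, the continuity of s' gives the tridiagonal system
  1·m_0 + 4·m_1 + 1·m_2 = 6(Δ_1 - Δ_0) = -24
Clamped end conditions give two more equations: 2h_0·m_0 + h_0·m_1 = 6(Δ_0 - s'(0)) = 6 and h_1·m_1 + 2h_1·m_2 = 6(s'(2) - Δ_1) = -24.
Forward elimination and back-substitution give m_0 = 11/2, m_1 = -5, m_2 = -19/2.
On [0, 1], s(x) = -3 + 5·x + 11/4·x² - 7/4·x³.
With x = 2/3: s(2/3) = 28/27.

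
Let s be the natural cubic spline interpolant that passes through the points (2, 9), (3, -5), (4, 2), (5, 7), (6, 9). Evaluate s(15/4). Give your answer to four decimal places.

-0.4799

Let M_i = s''(x_i). Step sizes h_i = 1, 1, 1, 1; slopes of the chords Δ_i = (y_(i+1) - y_i)/h_i = -14, 7, 5, 2.
  1·M_0 + 4·M_1 + 1·M_2 = 6(Δ_1 - Δ_0) = 126
  1·M_1 + 4·M_2 + 1·M_3 = 6(Δ_2 - Δ_1) = -12
  1·M_2 + 4·M_3 + 1·M_4 = 6(Δ_3 - Δ_2) = -18
Natural end conditions: M_0 = M_4 = 0.
Forward elimination and back-substitution give M_0 = 0, M_1 = 240/7, M_2 = -78/7, M_3 = -12/7, M_4 = 0.
On [3, 4], s(t) = -5 - 18/7·(t - 3) + 120/7·(t - 3)² - 53/7·(t - 3)³.
With (t - 3) = 3/4: s(15/4) = -215/448.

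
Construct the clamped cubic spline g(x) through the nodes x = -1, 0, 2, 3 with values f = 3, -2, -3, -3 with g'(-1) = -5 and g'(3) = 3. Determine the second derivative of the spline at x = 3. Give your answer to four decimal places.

10.6571

Write m_i for g''(x_i). With h_i = 1, 2, 1 and divided differences Δ_i = -5, -1/2, 0, the continuity of g' gives the tridiagonal system
  1·m_0 + 6·m_1 + 2·m_2 = 6(Δ_1 - Δ_0) = 27
  2·m_1 + 6·m_2 + 1·m_3 = 6(Δ_2 - Δ_1) = 3
Clamped end conditions give two more equations: 2h_0·m_0 + h_0·m_1 = 6(Δ_0 - g'(-1)) = 0 and h_2·m_2 + 2h_2·m_3 = 6(g'(3) - Δ_2) = 18.
Solving the tridiagonal system: m_0 = -107/35, m_1 = 214/35, m_2 = -116/35, m_3 = 373/35.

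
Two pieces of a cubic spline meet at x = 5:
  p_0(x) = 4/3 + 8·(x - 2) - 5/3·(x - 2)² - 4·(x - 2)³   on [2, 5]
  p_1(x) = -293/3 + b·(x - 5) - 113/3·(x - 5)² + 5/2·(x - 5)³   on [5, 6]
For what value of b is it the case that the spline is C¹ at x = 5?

p_0'(x) = 8 - 10/3·(x - 2) - 12·(x - 2)², so p_0'(5) = -110. On the right, p_1'(5) = b, so b = -110.

-110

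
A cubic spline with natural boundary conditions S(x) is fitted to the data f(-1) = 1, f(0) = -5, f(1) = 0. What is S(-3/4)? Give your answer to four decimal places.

-1.1445

With m_i denoting the second derivative at x_i, h_i = 1, 1, and Δ_i = (y_(i+1) − y_i)/h_i = -6, 5:
  1·m_0 + 4·m_1 + 1·m_2 = 6(Δ_1 - Δ_0) = 66
Natural end conditions: m_0 = m_2 = 0.
Solving: m_0 = 0, m_1 = 33/2, m_2 = 0.
On [-1, 0], S(x) = 1 - 35/4·(x + 1) + 0·(x + 1)² + 11/4·(x + 1)³.
With (x + 1) = 1/4: S(-3/4) = -293/256.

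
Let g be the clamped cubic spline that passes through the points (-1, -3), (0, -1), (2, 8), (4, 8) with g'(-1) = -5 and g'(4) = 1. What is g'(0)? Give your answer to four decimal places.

Write M_i for g''(x_i). With h_i = 1, 2, 2 and divided differences Δ_i = 2, 9/2, 0, the continuity of g' gives the tridiagonal system
  1·M_0 + 6·M_1 + 2·M_2 = 6(Δ_1 - Δ_0) = 15
  2·M_1 + 8·M_2 + 2·M_3 = 6(Δ_2 - Δ_1) = -27
Clamped end conditions give two more equations: 2h_0·M_0 + h_0·M_1 = 6(Δ_0 - g'(-1)) = 42 and h_2·M_2 + 2h_2·M_3 = 6(g'(4) - Δ_2) = 6.
Solving: M_0 = 477/23, M_1 = 12/23, M_2 = -102/23, M_3 = 171/46.
On [0, 2], g'(x) = b_1 + 2c_1·x + 3d_1·x² with b_1 = Δ_1 - h_1(2M_1 + M_2)/6 = 259/46, c_1 = M_1/2 = 6/23, d_1 = (M_2 - M_1)/(6h_1) = -19/46. So g'(0) = 259/46.

5.6304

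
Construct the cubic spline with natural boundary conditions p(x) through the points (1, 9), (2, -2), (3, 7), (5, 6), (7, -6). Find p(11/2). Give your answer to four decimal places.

Put M_i = p'' at the i-th knot. Here h = (1, 1, 2, 2) and Δ = (-11, 9, -1/2, -6), so the interior equations h_(i-1)·M_(i-1) + 2(h_(i-1)+h_i)·M_i + h_i·M_(i+1) = 6(Δ_i − Δ_(i-1)) read
  1·M_0 + 4·M_1 + 1·M_2 = 6(Δ_1 - Δ_0) = 120
  1·M_1 + 6·M_2 + 2·M_3 = 6(Δ_2 - Δ_1) = -57
  2·M_2 + 8·M_3 + 2·M_4 = 6(Δ_3 - Δ_2) = -33
Natural end conditions: M_0 = M_4 = 0.
Solving: M_0 = 0, M_1 = 135/4, M_2 = -15, M_3 = -3/8, M_4 = 0.
On [5, 7], p(x) = 6 - 23/4·(x - 5) - 3/16·(x - 5)² + 1/32·(x - 5)³.
With (x - 5) = 1/2: p(11/2) = 789/256.

3.0820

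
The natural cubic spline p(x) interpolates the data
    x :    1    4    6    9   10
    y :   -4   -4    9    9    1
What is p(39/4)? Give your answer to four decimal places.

Let M_i = p''(x_i). Step sizes h_i = 3, 2, 3, 1; slopes of the chords Δ_i = (y_(i+1) - y_i)/h_i = 0, 13/2, 0, -8.
  3·M_0 + 10·M_1 + 2·M_2 = 6(Δ_1 - Δ_0) = 39
  2·M_1 + 10·M_2 + 3·M_3 = 6(Δ_2 - Δ_1) = -39
  3·M_2 + 8·M_3 + 1·M_4 = 6(Δ_3 - Δ_2) = -48
Natural end conditions: M_0 = M_4 = 0.
Hence M_0 = 0, M_1 = 1035/226, M_2 = -384/113, M_3 = -534/113, M_4 = 0.
On [9, 10], p(x) = 9 - 726/113·(x - 9) - 267/113·(x - 9)² + 89/113·(x - 9)³.
With (x - 9) = 3/4: p(39/4) = 23031/7232.

3.1846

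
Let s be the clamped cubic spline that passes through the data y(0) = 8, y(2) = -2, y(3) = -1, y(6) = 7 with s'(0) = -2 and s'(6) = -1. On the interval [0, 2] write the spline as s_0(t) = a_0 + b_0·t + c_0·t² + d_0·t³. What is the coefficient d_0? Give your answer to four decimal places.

1.4524

Put σ_i = s'' at the i-th knot. Here h = (2, 1, 3) and Δ = (-5, 1, 8/3), so the interior equations h_(i-1)·σ_(i-1) + 2(h_(i-1)+h_i)·σ_i + h_i·σ_(i+1) = 6(Δ_i − Δ_(i-1)) read
  2·σ_0 + 6·σ_1 + 1·σ_2 = 6(Δ_1 - Δ_0) = 36
  1·σ_1 + 8·σ_2 + 3·σ_3 = 6(Δ_2 - Δ_1) = 10
Clamped end conditions give two more equations: 2h_0·σ_0 + h_0·σ_1 = 6(Δ_0 - s'(0)) = -18 and h_2·σ_2 + 2h_2·σ_3 = 6(s'(6) - Δ_2) = -22.
Solving: σ_0 = -185/21, σ_1 = 181/21, σ_2 = 40/21, σ_3 = -97/21.
On [0, 2], with s_0(t) = a_0 + b_0·t + c_0·t² + d_0·t³: c_0 = σ_0/2 = -185/42, d_0 = (σ_1 - σ_0)/(6h_0) = 61/42, b_0 = Δ_0 - h_0(2σ_0 + σ_1)/6 = -2.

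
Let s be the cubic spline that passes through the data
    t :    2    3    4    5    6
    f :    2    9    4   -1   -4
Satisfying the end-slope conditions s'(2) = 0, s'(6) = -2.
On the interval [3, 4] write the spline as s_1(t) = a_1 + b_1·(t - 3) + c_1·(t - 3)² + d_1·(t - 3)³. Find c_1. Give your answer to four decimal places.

-14.2857

Write σ_i for s''(x_i). With h_i = 1, 1, 1, 1 and divided differences Δ_i = 7, -5, -5, -3, the continuity of s' gives the tridiagonal system
  1·σ_0 + 4·σ_1 + 1·σ_2 = 6(Δ_1 - Δ_0) = -72
  1·σ_1 + 4·σ_2 + 1·σ_3 = 6(Δ_2 - Δ_1) = 0
  1·σ_2 + 4·σ_3 + 1·σ_4 = 6(Δ_3 - Δ_2) = 12
Clamped end conditions give two more equations: 2h_0·σ_0 + h_0·σ_1 = 6(Δ_0 - s'(2)) = 42 and h_3·σ_3 + 2h_3·σ_4 = 6(s'(6) - Δ_3) = 6.
Forward elimination and back-substitution give σ_0 = 247/7, σ_1 = -200/7, σ_2 = 7, σ_3 = 4/7, σ_4 = 19/7.
On [3, 4], with s_1(t) = a_1 + b_1·(t - 3) + c_1·(t - 3)² + d_1·(t - 3)³: c_1 = σ_1/2 = -100/7, d_1 = (σ_2 - σ_1)/(6h_1) = 83/14, b_1 = Δ_1 - h_1(2σ_1 + σ_2)/6 = 47/14.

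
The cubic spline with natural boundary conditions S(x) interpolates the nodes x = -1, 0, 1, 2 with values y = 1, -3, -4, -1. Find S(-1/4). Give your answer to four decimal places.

Let M_i = S''(x_i). Step sizes h_i = 1, 1, 1; slopes of the chords Δ_i = (y_(i+1) - y_i)/h_i = -4, -1, 3.
  1·M_0 + 4·M_1 + 1·M_2 = 6(Δ_1 - Δ_0) = 18
  1·M_1 + 4·M_2 + 1·M_3 = 6(Δ_2 - Δ_1) = 24
Natural end conditions: M_0 = M_3 = 0.
Hence M_0 = 0, M_1 = 16/5, M_2 = 26/5, M_3 = 0.
On [-1, 0], S(x) = 1 - 68/15·(x + 1) + 0·(x + 1)² + 8/15·(x + 1)³.
With (x + 1) = 3/4: S(-1/4) = -87/40.

-2.1750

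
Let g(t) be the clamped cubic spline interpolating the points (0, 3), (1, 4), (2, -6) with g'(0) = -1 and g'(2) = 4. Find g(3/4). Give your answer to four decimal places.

With m_i denoting the second derivative at x_i, h_i = 1, 1, and Δ_i = (y_(i+1) − y_i)/h_i = 1, -10:
  1·m_0 + 4·m_1 + 1·m_2 = 6(Δ_1 - Δ_0) = -66
Clamped end conditions give two more equations: 2h_0·m_0 + h_0·m_1 = 6(Δ_0 - g'(0)) = 12 and h_1·m_1 + 2h_1·m_2 = 6(g'(2) - Δ_1) = 84.
Hence m_0 = 25, m_1 = -38, m_2 = 61.
On [0, 1], g(t) = 3 - 1·t + 25/2·t² - 21/2·t³.
With t = 3/4: g(3/4) = 621/128.

4.8516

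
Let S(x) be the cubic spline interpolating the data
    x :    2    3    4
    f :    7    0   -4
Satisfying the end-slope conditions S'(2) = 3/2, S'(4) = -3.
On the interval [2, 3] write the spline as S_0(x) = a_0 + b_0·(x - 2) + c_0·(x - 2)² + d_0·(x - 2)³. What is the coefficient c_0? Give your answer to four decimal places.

-16.1250

Put m_i = S'' at the i-th knot. Here h = (1, 1) and Δ = (-7, -4), so the interior equations h_(i-1)·m_(i-1) + 2(h_(i-1)+h_i)·m_i + h_i·m_(i+1) = 6(Δ_i − Δ_(i-1)) read
  1·m_0 + 4·m_1 + 1·m_2 = 6(Δ_1 - Δ_0) = 18
Clamped end conditions give two more equations: 2h_0·m_0 + h_0·m_1 = 6(Δ_0 - S'(2)) = -51 and h_1·m_1 + 2h_1·m_2 = 6(S'(4) - Δ_1) = 6.
Solving: m_0 = -129/4, m_1 = 27/2, m_2 = -15/4.
On [2, 3], with S_0(x) = a_0 + b_0·(x - 2) + c_0·(x - 2)² + d_0·(x - 2)³: c_0 = m_0/2 = -129/8, d_0 = (m_1 - m_0)/(6h_0) = 61/8, b_0 = Δ_0 - h_0(2m_0 + m_1)/6 = 3/2.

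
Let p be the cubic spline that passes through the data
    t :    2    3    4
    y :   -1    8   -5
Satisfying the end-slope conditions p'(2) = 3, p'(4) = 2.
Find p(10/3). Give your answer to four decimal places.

3.8519

Let M_i = p''(x_i). Step sizes h_i = 1, 1; slopes of the chords Δ_i = (y_(i+1) - y_i)/h_i = 9, -13.
  1·M_0 + 4·M_1 + 1·M_2 = 6(Δ_1 - Δ_0) = -132
Clamped end conditions give two more equations: 2h_0·M_0 + h_0·M_1 = 6(Δ_0 - p'(2)) = 36 and h_1·M_1 + 2h_1·M_2 = 6(p'(4) - Δ_1) = 90.
Hence M_0 = 101/2, M_1 = -65, M_2 = 155/2.
On [3, 4], p(t) = 8 - 17/4·(t - 3) - 65/2·(t - 3)² + 95/4·(t - 3)³.
With (t - 3) = 1/3: p(10/3) = 104/27.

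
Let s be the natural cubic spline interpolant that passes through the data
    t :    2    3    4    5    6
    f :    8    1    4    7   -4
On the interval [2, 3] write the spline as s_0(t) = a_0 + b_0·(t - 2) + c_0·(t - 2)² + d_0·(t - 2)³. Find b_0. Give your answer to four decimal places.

-9.4286

Let σ_i = s''(x_i). Step sizes h_i = 1, 1, 1, 1; slopes of the chords Δ_i = (y_(i+1) - y_i)/h_i = -7, 3, 3, -11.
  1·σ_0 + 4·σ_1 + 1·σ_2 = 6(Δ_1 - Δ_0) = 60
  1·σ_1 + 4·σ_2 + 1·σ_3 = 6(Δ_2 - Δ_1) = 0
  1·σ_2 + 4·σ_3 + 1·σ_4 = 6(Δ_3 - Δ_2) = -84
Natural end conditions: σ_0 = σ_4 = 0.
Solving: σ_0 = 0, σ_1 = 102/7, σ_2 = 12/7, σ_3 = -150/7, σ_4 = 0.
On [2, 3], with s_0(t) = a_0 + b_0·(t - 2) + c_0·(t - 2)² + d_0·(t - 2)³: c_0 = σ_0/2 = 0, d_0 = (σ_1 - σ_0)/(6h_0) = 17/7, b_0 = Δ_0 - h_0(2σ_0 + σ_1)/6 = -66/7.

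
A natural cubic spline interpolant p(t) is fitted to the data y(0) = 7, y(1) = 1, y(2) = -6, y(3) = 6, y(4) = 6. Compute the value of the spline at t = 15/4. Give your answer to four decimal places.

With M_i denoting the second derivative at x_i, h_i = 1, 1, 1, 1, and Δ_i = (y_(i+1) − y_i)/h_i = -6, -7, 12, 0:
  1·M_0 + 4·M_1 + 1·M_2 = 6(Δ_1 - Δ_0) = -6
  1·M_1 + 4·M_2 + 1·M_3 = 6(Δ_2 - Δ_1) = 114
  1·M_2 + 4·M_3 + 1·M_4 = 6(Δ_3 - Δ_2) = -72
Natural end conditions: M_0 = M_4 = 0.
Solving the tridiagonal system: M_0 = 0, M_1 = -309/28, M_2 = 267/7, M_3 = -771/28, M_4 = 0.
On [3, 4], p(t) = 6 + 257/28·(t - 3) - 771/56·(t - 3)² + 257/56·(t - 3)³.
With (t - 3) = 3/4: p(15/4) = 25359/3584.

7.0756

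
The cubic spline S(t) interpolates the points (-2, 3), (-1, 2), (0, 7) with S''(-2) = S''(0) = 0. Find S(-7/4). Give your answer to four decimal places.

Put M_i = S'' at the i-th knot. Here h = (1, 1) and Δ = (-1, 5), so the interior equations h_(i-1)·M_(i-1) + 2(h_(i-1)+h_i)·M_i + h_i·M_(i+1) = 6(Δ_i − Δ_(i-1)) read
  1·M_0 + 4·M_1 + 1·M_2 = 6(Δ_1 - Δ_0) = 36
Natural end conditions: M_0 = M_2 = 0.
Hence M_0 = 0, M_1 = 9, M_2 = 0.
On [-2, -1], S(t) = 3 - 5/2·(t + 2) + 0·(t + 2)² + 3/2·(t + 2)³.
With (t + 2) = 1/4: S(-7/4) = 307/128.

2.3984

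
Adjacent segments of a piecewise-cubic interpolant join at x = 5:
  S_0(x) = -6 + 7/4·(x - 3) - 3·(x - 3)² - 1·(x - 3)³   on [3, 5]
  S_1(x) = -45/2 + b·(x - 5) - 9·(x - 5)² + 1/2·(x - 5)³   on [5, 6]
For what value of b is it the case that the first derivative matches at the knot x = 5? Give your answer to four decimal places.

-22.2500

S_0'(x) = 7/4 - 6·(x - 3) - 3·(x - 3)², so S_0'(5) = -89/4. On the right, S_1'(5) = b, so b = -89/4.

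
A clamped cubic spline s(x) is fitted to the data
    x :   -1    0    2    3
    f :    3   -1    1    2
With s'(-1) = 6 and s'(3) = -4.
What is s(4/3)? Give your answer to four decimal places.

-1.5714

Let σ_i = s''(x_i). Step sizes h_i = 1, 2, 1; slopes of the chords Δ_i = (y_(i+1) - y_i)/h_i = -4, 1, 1.
  1·σ_0 + 6·σ_1 + 2·σ_2 = 6(Δ_1 - Δ_0) = 30
  2·σ_1 + 6·σ_2 + 1·σ_3 = 6(Δ_2 - Δ_1) = 0
Clamped end conditions give two more equations: 2h_0·σ_0 + h_0·σ_1 = 6(Δ_0 - s'(-1)) = -60 and h_2·σ_2 + 2h_2·σ_3 = 6(s'(3) - Δ_2) = -30.
Solving the tridiagonal system: σ_0 = -250/7, σ_1 = 80/7, σ_2 = -10/7, σ_3 = -100/7.
On [0, 2], s(x) = -1 - 43/7·x + 40/7·x² - 15/14·x³.
With x = 4/3: s(4/3) = -11/7.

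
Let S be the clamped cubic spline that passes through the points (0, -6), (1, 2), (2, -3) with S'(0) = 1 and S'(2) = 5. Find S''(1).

-43

Put σ_i = S'' at the i-th knot. Here h = (1, 1) and Δ = (8, -5), so the interior equations h_(i-1)·σ_(i-1) + 2(h_(i-1)+h_i)·σ_i + h_i·σ_(i+1) = 6(Δ_i − Δ_(i-1)) read
  1·σ_0 + 4·σ_1 + 1·σ_2 = 6(Δ_1 - Δ_0) = -78
Clamped end conditions give two more equations: 2h_0·σ_0 + h_0·σ_1 = 6(Δ_0 - S'(0)) = 42 and h_1·σ_1 + 2h_1·σ_2 = 6(S'(2) - Δ_1) = 60.
Hence σ_0 = 85/2, σ_1 = -43, σ_2 = 103/2.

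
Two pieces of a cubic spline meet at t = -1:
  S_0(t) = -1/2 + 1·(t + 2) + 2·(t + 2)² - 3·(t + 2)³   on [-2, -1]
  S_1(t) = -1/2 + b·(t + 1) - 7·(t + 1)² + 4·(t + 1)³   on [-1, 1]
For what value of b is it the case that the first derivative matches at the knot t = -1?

S_0'(t) = 1 + 4·(t + 2) - 9·(t + 2)², so S_0'(-1) = -4. On the right, S_1'(-1) = b, so b = -4.

-4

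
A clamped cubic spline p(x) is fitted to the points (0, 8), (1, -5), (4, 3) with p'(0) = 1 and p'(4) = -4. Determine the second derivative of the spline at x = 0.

With m_i denoting the second derivative at x_i, h_i = 1, 3, and Δ_i = (y_(i+1) − y_i)/h_i = -13, 8/3:
  1·m_0 + 8·m_1 + 3·m_2 = 6(Δ_1 - Δ_0) = 94
Clamped end conditions give two more equations: 2h_0·m_0 + h_0·m_1 = 6(Δ_0 - p'(0)) = -84 and h_1·m_1 + 2h_1·m_2 = 6(p'(4) - Δ_1) = -40.
Solving the tridiagonal system: m_0 = -55, m_1 = 26, m_2 = -59/3.

-55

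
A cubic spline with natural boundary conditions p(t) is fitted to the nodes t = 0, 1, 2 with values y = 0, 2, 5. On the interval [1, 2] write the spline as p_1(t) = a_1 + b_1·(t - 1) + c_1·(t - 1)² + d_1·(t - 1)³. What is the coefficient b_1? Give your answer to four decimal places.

Write m_i for p''(x_i). With h_i = 1, 1 and divided differences Δ_i = 2, 3, the continuity of p' gives the tridiagonal system
  1·m_0 + 4·m_1 + 1·m_2 = 6(Δ_1 - Δ_0) = 6
Natural end conditions: m_0 = m_2 = 0.
Forward elimination and back-substitution give m_0 = 0, m_1 = 3/2, m_2 = 0.
On [1, 2], with p_1(t) = a_1 + b_1·(t - 1) + c_1·(t - 1)² + d_1·(t - 1)³: c_1 = m_1/2 = 3/4, d_1 = (m_2 - m_1)/(6h_1) = -1/4, b_1 = Δ_1 - h_1(2m_1 + m_2)/6 = 5/2.

2.5000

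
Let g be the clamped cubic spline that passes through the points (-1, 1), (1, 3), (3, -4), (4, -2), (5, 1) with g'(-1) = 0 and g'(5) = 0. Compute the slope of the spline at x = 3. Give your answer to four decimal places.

With M_i denoting the second derivative at x_i, h_i = 2, 2, 1, 1, and Δ_i = (y_(i+1) − y_i)/h_i = 1, -7/2, 2, 3:
  2·M_0 + 8·M_1 + 2·M_2 = 6(Δ_1 - Δ_0) = -27
  2·M_1 + 6·M_2 + 1·M_3 = 6(Δ_2 - Δ_1) = 33
  1·M_2 + 4·M_3 + 1·M_4 = 6(Δ_3 - Δ_2) = 6
Clamped end conditions give two more equations: 2h_0·M_0 + h_0·M_1 = 6(Δ_0 - g'(-1)) = 6 and h_3·M_3 + 2h_3·M_4 = 6(g'(5) - Δ_3) = -18.
Solving the tridiagonal system: M_0 = 131/28, M_1 = -89/14, M_2 = 29/4, M_3 = 31/14, M_4 = -283/28.
On [3, 4], g'(x) = b_2 + 2c_2·(x - 3) + 3d_2·(x - 3)² with b_2 = Δ_2 - h_2(2M_2 + M_3)/6 = -11/14, c_2 = M_2/2 = 29/8, d_2 = (M_3 - M_2)/(6h_2) = -47/56. So g'(3) = -11/14.

-0.7857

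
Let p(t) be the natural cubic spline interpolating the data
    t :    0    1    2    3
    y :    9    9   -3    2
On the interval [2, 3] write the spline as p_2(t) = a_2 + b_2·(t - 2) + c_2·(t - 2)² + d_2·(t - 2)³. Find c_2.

With M_i denoting the second derivative at x_i, h_i = 1, 1, 1, and Δ_i = (y_(i+1) − y_i)/h_i = 0, -12, 5:
  1·M_0 + 4·M_1 + 1·M_2 = 6(Δ_1 - Δ_0) = -72
  1·M_1 + 4·M_2 + 1·M_3 = 6(Δ_2 - Δ_1) = 102
Natural end conditions: M_0 = M_3 = 0.
Forward elimination and back-substitution give M_0 = 0, M_1 = -26, M_2 = 32, M_3 = 0.
On [2, 3], with p_2(t) = a_2 + b_2·(t - 2) + c_2·(t - 2)² + d_2·(t - 2)³: c_2 = M_2/2 = 16, d_2 = (M_3 - M_2)/(6h_2) = -16/3, b_2 = Δ_2 - h_2(2M_2 + M_3)/6 = -17/3.

16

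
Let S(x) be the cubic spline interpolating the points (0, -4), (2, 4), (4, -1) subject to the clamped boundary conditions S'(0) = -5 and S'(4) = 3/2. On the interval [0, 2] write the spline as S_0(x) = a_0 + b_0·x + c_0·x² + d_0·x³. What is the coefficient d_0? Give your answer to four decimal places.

Put σ_i = S'' at the i-th knot. Here h = (2, 2) and Δ = (4, -5/2), so the interior equations h_(i-1)·σ_(i-1) + 2(h_(i-1)+h_i)·σ_i + h_i·σ_(i+1) = 6(Δ_i − Δ_(i-1)) read
  2·σ_0 + 8·σ_1 + 2·σ_2 = 6(Δ_1 - Δ_0) = -39
Clamped end conditions give two more equations: 2h_0·σ_0 + h_0·σ_1 = 6(Δ_0 - S'(0)) = 54 and h_1·σ_1 + 2h_1·σ_2 = 6(S'(4) - Δ_1) = 24.
Solving the tridiagonal system: σ_0 = 20, σ_1 = -13, σ_2 = 25/2.
On [0, 2], with S_0(x) = a_0 + b_0·x + c_0·x² + d_0·x³: c_0 = σ_0/2 = 10, d_0 = (σ_1 - σ_0)/(6h_0) = -11/4, b_0 = Δ_0 - h_0(2σ_0 + σ_1)/6 = -5.

-2.7500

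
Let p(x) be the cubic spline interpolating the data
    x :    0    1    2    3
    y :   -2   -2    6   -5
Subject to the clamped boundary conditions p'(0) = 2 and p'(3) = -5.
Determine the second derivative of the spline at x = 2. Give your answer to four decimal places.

-45.8667

Let m_i = p''(x_i). Step sizes h_i = 1, 1, 1; slopes of the chords Δ_i = (y_(i+1) - y_i)/h_i = 0, 8, -11.
  1·m_0 + 4·m_1 + 1·m_2 = 6(Δ_1 - Δ_0) = 48
  1·m_1 + 4·m_2 + 1·m_3 = 6(Δ_2 - Δ_1) = -114
Clamped end conditions give two more equations: 2h_0·m_0 + h_0·m_1 = 6(Δ_0 - p'(0)) = -12 and h_2·m_2 + 2h_2·m_3 = 6(p'(3) - Δ_2) = 36.
Solving the tridiagonal system: m_0 = -304/15, m_1 = 428/15, m_2 = -688/15, m_3 = 614/15.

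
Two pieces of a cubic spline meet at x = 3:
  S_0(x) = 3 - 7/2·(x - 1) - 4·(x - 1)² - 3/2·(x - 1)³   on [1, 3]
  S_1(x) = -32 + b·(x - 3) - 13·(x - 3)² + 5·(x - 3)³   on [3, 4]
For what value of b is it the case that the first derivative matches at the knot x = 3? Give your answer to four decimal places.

S_0'(x) = -7/2 - 8·(x - 1) - 9/2·(x - 1)², so S_0'(3) = -75/2. On the right, S_1'(3) = b, so b = -75/2.

-37.5000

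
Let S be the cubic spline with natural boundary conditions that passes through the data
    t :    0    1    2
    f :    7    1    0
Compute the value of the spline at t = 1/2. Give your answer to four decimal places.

3.5313

Put M_i = S'' at the i-th knot. Here h = (1, 1) and Δ = (-6, -1), so the interior equations h_(i-1)·M_(i-1) + 2(h_(i-1)+h_i)·M_i + h_i·M_(i+1) = 6(Δ_i − Δ_(i-1)) read
  1·M_0 + 4·M_1 + 1·M_2 = 6(Δ_1 - Δ_0) = 30
Natural end conditions: M_0 = M_2 = 0.
Forward elimination and back-substitution give M_0 = 0, M_1 = 15/2, M_2 = 0.
On [0, 1], S(t) = 7 - 29/4·t + 0·t² + 5/4·t³.
With t = 1/2: S(1/2) = 113/32.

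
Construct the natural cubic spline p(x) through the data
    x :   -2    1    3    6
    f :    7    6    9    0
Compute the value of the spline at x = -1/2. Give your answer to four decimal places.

Let σ_i = p''(x_i). Step sizes h_i = 3, 2, 3; slopes of the chords Δ_i = (y_(i+1) - y_i)/h_i = -1/3, 3/2, -3.
  3·σ_0 + 10·σ_1 + 2·σ_2 = 6(Δ_1 - Δ_0) = 11
  2·σ_1 + 10·σ_2 + 3·σ_3 = 6(Δ_2 - Δ_1) = -27
Natural end conditions: σ_0 = σ_3 = 0.
Solving: σ_0 = 0, σ_1 = 41/24, σ_2 = -73/24, σ_3 = 0.
On [-2, 1], p(x) = 7 - 19/16·(x + 2) + 0·(x + 2)² + 41/432·(x + 2)³.
With (x + 2) = 3/2: p(-1/2) = 709/128.

5.5391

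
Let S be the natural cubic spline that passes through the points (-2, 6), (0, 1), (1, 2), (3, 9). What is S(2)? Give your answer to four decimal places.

5.0071

With M_i denoting the second derivative at x_i, h_i = 2, 1, 2, and Δ_i = (y_(i+1) − y_i)/h_i = -5/2, 1, 7/2:
  2·M_0 + 6·M_1 + 1·M_2 = 6(Δ_1 - Δ_0) = 21
  1·M_1 + 6·M_2 + 2·M_3 = 6(Δ_2 - Δ_1) = 15
Natural end conditions: M_0 = M_3 = 0.
Solving: M_0 = 0, M_1 = 111/35, M_2 = 69/35, M_3 = 0.
On [1, 3], S(x) = 2 + 153/70·(x - 1) + 69/70·(x - 1)² - 23/140·(x - 1)³.
With (x - 1) = 1: S(2) = 701/140.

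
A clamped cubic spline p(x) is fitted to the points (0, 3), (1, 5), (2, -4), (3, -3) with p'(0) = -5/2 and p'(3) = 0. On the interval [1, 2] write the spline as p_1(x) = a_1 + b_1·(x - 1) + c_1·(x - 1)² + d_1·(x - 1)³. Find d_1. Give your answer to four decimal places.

9.5000

With M_i denoting the second derivative at x_i, h_i = 1, 1, 1, and Δ_i = (y_(i+1) − y_i)/h_i = 2, -9, 1:
  1·M_0 + 4·M_1 + 1·M_2 = 6(Δ_1 - Δ_0) = -66
  1·M_1 + 4·M_2 + 1·M_3 = 6(Δ_2 - Δ_1) = 60
Clamped end conditions give two more equations: 2h_0·M_0 + h_0·M_1 = 6(Δ_0 - p'(0)) = 27 and h_2·M_2 + 2h_2·M_3 = 6(p'(3) - Δ_2) = -6.
Solving: M_0 = 86/3, M_1 = -91/3, M_2 = 80/3, M_3 = -49/3.
On [1, 2], with p_1(x) = a_1 + b_1·(x - 1) + c_1·(x - 1)² + d_1·(x - 1)³: c_1 = M_1/2 = -91/6, d_1 = (M_2 - M_1)/(6h_1) = 19/2, b_1 = Δ_1 - h_1(2M_1 + M_2)/6 = -10/3.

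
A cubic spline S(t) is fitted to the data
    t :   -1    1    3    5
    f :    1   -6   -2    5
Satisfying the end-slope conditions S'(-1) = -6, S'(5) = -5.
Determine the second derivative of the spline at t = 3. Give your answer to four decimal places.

With M_i denoting the second derivative at x_i, h_i = 2, 2, 2, and Δ_i = (y_(i+1) − y_i)/h_i = -7/2, 2, 7/2:
  2·M_0 + 8·M_1 + 2·M_2 = 6(Δ_1 - Δ_0) = 33
  2·M_1 + 8·M_2 + 2·M_3 = 6(Δ_2 - Δ_1) = 9
Clamped end conditions give two more equations: 2h_0·M_0 + h_0·M_1 = 6(Δ_0 - S'(-1)) = 15 and h_2·M_2 + 2h_2·M_3 = 6(S'(5) - Δ_2) = -51.
Forward elimination and back-substitution give M_0 = 38/15, M_1 = 73/30, M_2 = 127/30, M_3 = -223/15.

4.2333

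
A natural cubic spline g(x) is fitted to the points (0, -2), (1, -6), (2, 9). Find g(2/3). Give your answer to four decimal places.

Let M_i = g''(x_i). Step sizes h_i = 1, 1; slopes of the chords Δ_i = (y_(i+1) - y_i)/h_i = -4, 15.
  1·M_0 + 4·M_1 + 1·M_2 = 6(Δ_1 - Δ_0) = 114
Natural end conditions: M_0 = M_2 = 0.
Hence M_0 = 0, M_1 = 57/2, M_2 = 0.
On [0, 1], g(x) = -2 - 35/4·x + 0·x² + 19/4·x³.
With x = 2/3: g(2/3) = -347/54.

-6.4259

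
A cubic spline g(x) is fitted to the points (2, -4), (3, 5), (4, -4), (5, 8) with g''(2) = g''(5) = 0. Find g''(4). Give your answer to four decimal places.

Write M_i for g''(x_i). With h_i = 1, 1, 1 and divided differences Δ_i = 9, -9, 12, the continuity of g' gives the tridiagonal system
  1·M_0 + 4·M_1 + 1·M_2 = 6(Δ_1 - Δ_0) = -108
  1·M_1 + 4·M_2 + 1·M_3 = 6(Δ_2 - Δ_1) = 126
Natural end conditions: M_0 = M_3 = 0.
Forward elimination and back-substitution give M_0 = 0, M_1 = -186/5, M_2 = 204/5, M_3 = 0.

40.8000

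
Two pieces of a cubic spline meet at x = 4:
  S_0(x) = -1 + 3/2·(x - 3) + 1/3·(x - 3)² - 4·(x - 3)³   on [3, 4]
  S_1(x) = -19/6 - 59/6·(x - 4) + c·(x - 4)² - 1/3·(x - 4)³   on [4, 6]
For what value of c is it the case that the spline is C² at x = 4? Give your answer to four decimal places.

S_0''(x) = 2/3 - 24·(x - 3), so S_0''(4) = -70/3. On the right, S_1''(4) = 2c, so c = -35/3.

-11.6667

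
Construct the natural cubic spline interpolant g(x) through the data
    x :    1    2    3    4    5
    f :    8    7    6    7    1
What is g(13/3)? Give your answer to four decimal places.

Put M_i = g'' at the i-th knot. Here h = (1, 1, 1, 1) and Δ = (-1, -1, 1, -6), so the interior equations h_(i-1)·M_(i-1) + 2(h_(i-1)+h_i)·M_i + h_i·M_(i+1) = 6(Δ_i − Δ_(i-1)) read
  1·M_0 + 4·M_1 + 1·M_2 = 6(Δ_1 - Δ_0) = 0
  1·M_1 + 4·M_2 + 1·M_3 = 6(Δ_2 - Δ_1) = 12
  1·M_2 + 4·M_3 + 1·M_4 = 6(Δ_3 - Δ_2) = -42
Natural end conditions: M_0 = M_4 = 0.
Forward elimination and back-substitution give M_0 = 0, M_1 = -45/28, M_2 = 45/7, M_3 = -339/28, M_4 = 0.
On [4, 5], g(x) = 7 - 55/28·(x - 4) - 339/56·(x - 4)² + 113/56·(x - 4)³.
With (x - 4) = 1/3: g(13/3) = 4345/756.

5.7474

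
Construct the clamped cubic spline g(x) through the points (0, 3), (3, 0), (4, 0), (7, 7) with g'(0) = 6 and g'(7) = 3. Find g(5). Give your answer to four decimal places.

1.6249

With m_i denoting the second derivative at x_i, h_i = 3, 1, 3, and Δ_i = (y_(i+1) − y_i)/h_i = -1, 0, 7/3:
  3·m_0 + 8·m_1 + 1·m_2 = 6(Δ_1 - Δ_0) = 6
  1·m_1 + 8·m_2 + 3·m_3 = 6(Δ_2 - Δ_1) = 14
Clamped end conditions give two more equations: 2h_0·m_0 + h_0·m_1 = 6(Δ_0 - g'(0)) = -42 and h_2·m_2 + 2h_2·m_3 = 6(g'(7) - Δ_2) = 4.
Forward elimination and back-substitution give m_0 = -494/55, m_1 = 218/55, m_2 = 68/55, m_3 = 8/165.
On [4, 7], g(x) = 0 + 59/55·(x - 4) + 34/55·(x - 4)² - 98/1485·(x - 4)³.
With (x - 4) = 1: g(5) = 2413/1485.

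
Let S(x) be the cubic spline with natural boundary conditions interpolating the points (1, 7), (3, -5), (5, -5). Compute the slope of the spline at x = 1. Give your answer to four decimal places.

-7.5000

Put M_i = S'' at the i-th knot. Here h = (2, 2) and Δ = (-6, 0), so the interior equations h_(i-1)·M_(i-1) + 2(h_(i-1)+h_i)·M_i + h_i·M_(i+1) = 6(Δ_i − Δ_(i-1)) read
  2·M_0 + 8·M_1 + 2·M_2 = 6(Δ_1 - Δ_0) = 36
Natural end conditions: M_0 = M_2 = 0.
Forward elimination and back-substitution give M_0 = 0, M_1 = 9/2, M_2 = 0.
On [1, 3], S'(x) = b_0 + 2c_0·(x - 1) + 3d_0·(x - 1)² with b_0 = Δ_0 - h_0(2M_0 + M_1)/6 = -15/2, c_0 = M_0/2 = 0, d_0 = (M_1 - M_0)/(6h_0) = 3/8. So S'(1) = -15/2.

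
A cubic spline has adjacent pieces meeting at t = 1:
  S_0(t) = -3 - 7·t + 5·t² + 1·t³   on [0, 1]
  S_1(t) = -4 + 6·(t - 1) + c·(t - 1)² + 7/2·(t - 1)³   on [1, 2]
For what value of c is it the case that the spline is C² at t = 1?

S_0''(t) = 10 + 6·t, so S_0''(1) = 16. On the right, S_1''(1) = 2c, so c = 8.

8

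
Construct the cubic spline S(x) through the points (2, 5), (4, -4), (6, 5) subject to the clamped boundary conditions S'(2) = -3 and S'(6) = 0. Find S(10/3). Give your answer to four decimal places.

-2.3333

Put m_i = S'' at the i-th knot. Here h = (2, 2) and Δ = (-9/2, 9/2), so the interior equations h_(i-1)·m_(i-1) + 2(h_(i-1)+h_i)·m_i + h_i·m_(i+1) = 6(Δ_i − Δ_(i-1)) read
  2·m_0 + 8·m_1 + 2·m_2 = 6(Δ_1 - Δ_0) = 54
Clamped end conditions give two more equations: 2h_0·m_0 + h_0·m_1 = 6(Δ_0 - S'(2)) = -9 and h_1·m_1 + 2h_1·m_2 = 6(S'(6) - Δ_1) = -27.
Solving the tridiagonal system: m_0 = -33/4, m_1 = 12, m_2 = -51/4.
On [2, 4], S(x) = 5 - 3·(x - 2) - 33/8·(x - 2)² + 27/16·(x - 2)³.
With (x - 2) = 4/3: S(10/3) = -7/3.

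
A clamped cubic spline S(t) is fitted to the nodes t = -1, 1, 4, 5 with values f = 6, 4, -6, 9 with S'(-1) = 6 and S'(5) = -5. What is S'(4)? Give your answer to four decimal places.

Let M_i = S''(x_i). Step sizes h_i = 2, 3, 1; slopes of the chords Δ_i = (y_(i+1) - y_i)/h_i = -1, -10/3, 15.
  2·M_0 + 10·M_1 + 3·M_2 = 6(Δ_1 - Δ_0) = -14
  3·M_1 + 8·M_2 + 1·M_3 = 6(Δ_2 - Δ_1) = 110
Clamped end conditions give two more equations: 2h_0·M_0 + h_0·M_1 = 6(Δ_0 - S'(-1)) = -42 and h_2·M_2 + 2h_2·M_3 = 6(S'(5) - Δ_2) = -120.
Forward elimination and back-substitution give M_0 = -257/39, M_1 = -305/39, M_2 = 1006/39, M_3 = -2843/39.
On [4, 5], S'(t) = b_2 + 2c_2·(t - 4) + 3d_2·(t - 4)² with b_2 = Δ_2 - h_2(2M_2 + M_3)/6 = 1447/78, c_2 = M_2/2 = 503/39, d_2 = (M_3 - M_2)/(6h_2) = -1283/78. So S'(4) = 1447/78.

18.5513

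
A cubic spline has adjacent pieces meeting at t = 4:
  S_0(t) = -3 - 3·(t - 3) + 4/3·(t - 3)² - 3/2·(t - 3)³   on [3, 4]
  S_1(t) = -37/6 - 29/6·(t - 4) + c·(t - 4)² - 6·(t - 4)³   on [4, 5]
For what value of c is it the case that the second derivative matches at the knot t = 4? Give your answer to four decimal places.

S_0''(t) = 8/3 - 9·(t - 3), so S_0''(4) = -19/3. On the right, S_1''(4) = 2c, so c = -19/6.

-3.1667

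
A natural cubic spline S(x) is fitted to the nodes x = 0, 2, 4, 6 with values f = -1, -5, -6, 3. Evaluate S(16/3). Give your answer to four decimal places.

With m_i denoting the second derivative at x_i, h_i = 2, 2, 2, and Δ_i = (y_(i+1) − y_i)/h_i = -2, -1/2, 9/2:
  2·m_0 + 8·m_1 + 2·m_2 = 6(Δ_1 - Δ_0) = 9
  2·m_1 + 8·m_2 + 2·m_3 = 6(Δ_2 - Δ_1) = 30
Natural end conditions: m_0 = m_3 = 0.
Hence m_0 = 0, m_1 = 1/5, m_2 = 37/10, m_3 = 0.
On [4, 6], S(x) = -6 + 61/30·(x - 4) + 37/20·(x - 4)² - 37/120·(x - 4)³.
With (x - 4) = 4/3: S(16/3) = -296/405.

-0.7309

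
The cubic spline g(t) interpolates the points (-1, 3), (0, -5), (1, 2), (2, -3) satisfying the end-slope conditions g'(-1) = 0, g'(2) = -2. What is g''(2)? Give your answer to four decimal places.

26.6667

Write m_i for g''(x_i). With h_i = 1, 1, 1 and divided differences Δ_i = -8, 7, -5, the continuity of g' gives the tridiagonal system
  1·m_0 + 4·m_1 + 1·m_2 = 6(Δ_1 - Δ_0) = 90
  1·m_1 + 4·m_2 + 1·m_3 = 6(Δ_2 - Δ_1) = -72
Clamped end conditions give two more equations: 2h_0·m_0 + h_0·m_1 = 6(Δ_0 - g'(-1)) = -48 and h_2·m_2 + 2h_2·m_3 = 6(g'(2) - Δ_2) = 18.
Forward elimination and back-substitution give m_0 = -136/3, m_1 = 128/3, m_2 = -106/3, m_3 = 80/3.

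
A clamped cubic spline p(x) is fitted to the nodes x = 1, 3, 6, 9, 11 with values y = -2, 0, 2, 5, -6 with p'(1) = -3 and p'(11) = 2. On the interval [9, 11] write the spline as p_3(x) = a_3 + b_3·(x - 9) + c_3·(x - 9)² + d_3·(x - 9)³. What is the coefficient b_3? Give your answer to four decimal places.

Write M_i for p''(x_i). With h_i = 2, 3, 3, 2 and divided differences Δ_i = 1, 2/3, 1, -11/2, the continuity of p' gives the tridiagonal system
  2·M_0 + 10·M_1 + 3·M_2 = 6(Δ_1 - Δ_0) = -2
  3·M_1 + 12·M_2 + 3·M_3 = 6(Δ_2 - Δ_1) = 2
  3·M_2 + 10·M_3 + 2·M_4 = 6(Δ_3 - Δ_2) = -39
Clamped end conditions give two more equations: 2h_0·M_0 + h_0·M_1 = 6(Δ_0 - p'(1)) = 24 and h_3·M_3 + 2h_3·M_4 = 6(p'(11) - Δ_3) = 45.
Solving: M_0 = 2603/360, M_1 = -443/180, M_2 = 163/60, M_3 = -1393/180, M_4 = 5443/360.
On [9, 11], with p_3(x) = a_3 + b_3·(x - 9) + c_3·(x - 9)² + d_3·(x - 9)³: c_3 = M_3/2 = -1393/360, d_3 = (M_4 - M_3)/(6h_3) = 2743/1440, b_3 = Δ_3 - h_3(2M_3 + M_4)/6 = -1937/360.

-5.3806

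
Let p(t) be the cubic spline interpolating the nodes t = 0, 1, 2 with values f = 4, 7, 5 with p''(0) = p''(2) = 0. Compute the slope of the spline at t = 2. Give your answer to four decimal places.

-3.2500

Let m_i = p''(x_i). Step sizes h_i = 1, 1; slopes of the chords Δ_i = (y_(i+1) - y_i)/h_i = 3, -2.
  1·m_0 + 4·m_1 + 1·m_2 = 6(Δ_1 - Δ_0) = -30
Natural end conditions: m_0 = m_2 = 0.
Forward elimination and back-substitution give m_0 = 0, m_1 = -15/2, m_2 = 0.
On [1, 2], p'(t) = b_1 + 2c_1·(t - 1) + 3d_1·(t - 1)² with b_1 = Δ_1 - h_1(2m_1 + m_2)/6 = 1/2, c_1 = m_1/2 = -15/4, d_1 = (m_2 - m_1)/(6h_1) = 5/4. So p'(2) = -13/4.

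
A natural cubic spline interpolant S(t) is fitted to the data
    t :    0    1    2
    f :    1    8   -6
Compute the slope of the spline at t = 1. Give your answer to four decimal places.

Put σ_i = S'' at the i-th knot. Here h = (1, 1) and Δ = (7, -14), so the interior equations h_(i-1)·σ_(i-1) + 2(h_(i-1)+h_i)·σ_i + h_i·σ_(i+1) = 6(Δ_i − Δ_(i-1)) read
  1·σ_0 + 4·σ_1 + 1·σ_2 = 6(Δ_1 - Δ_0) = -126
Natural end conditions: σ_0 = σ_2 = 0.
Solving: σ_0 = 0, σ_1 = -63/2, σ_2 = 0.
On [1, 2], S'(t) = b_1 + 2c_1·(t - 1) + 3d_1·(t - 1)² with b_1 = Δ_1 - h_1(2σ_1 + σ_2)/6 = -7/2, c_1 = σ_1/2 = -63/4, d_1 = (σ_2 - σ_1)/(6h_1) = 21/4. So S'(1) = -7/2.

-3.5000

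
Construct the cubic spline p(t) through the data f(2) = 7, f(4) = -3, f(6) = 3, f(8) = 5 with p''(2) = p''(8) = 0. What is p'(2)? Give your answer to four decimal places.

Write M_i for p''(x_i). With h_i = 2, 2, 2 and divided differences Δ_i = -5, 3, 1, the continuity of p' gives the tridiagonal system
  2·M_0 + 8·M_1 + 2·M_2 = 6(Δ_1 - Δ_0) = 48
  2·M_1 + 8·M_2 + 2·M_3 = 6(Δ_2 - Δ_1) = -12
Natural end conditions: M_0 = M_3 = 0.
Solving: M_0 = 0, M_1 = 34/5, M_2 = -16/5, M_3 = 0.
On [2, 4], p'(t) = b_0 + 2c_0·(t - 2) + 3d_0·(t - 2)² with b_0 = Δ_0 - h_0(2M_0 + M_1)/6 = -109/15, c_0 = M_0/2 = 0, d_0 = (M_1 - M_0)/(6h_0) = 17/30. So p'(2) = -109/15.

-7.2667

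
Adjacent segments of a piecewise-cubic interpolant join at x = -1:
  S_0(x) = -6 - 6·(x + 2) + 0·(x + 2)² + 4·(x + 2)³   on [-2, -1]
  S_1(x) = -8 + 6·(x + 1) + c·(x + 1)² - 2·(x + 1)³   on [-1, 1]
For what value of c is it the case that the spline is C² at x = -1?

S_0''(x) = 0 + 24·(x + 2), so S_0''(-1) = 24. On the right, S_1''(-1) = 2c, so c = 12.

12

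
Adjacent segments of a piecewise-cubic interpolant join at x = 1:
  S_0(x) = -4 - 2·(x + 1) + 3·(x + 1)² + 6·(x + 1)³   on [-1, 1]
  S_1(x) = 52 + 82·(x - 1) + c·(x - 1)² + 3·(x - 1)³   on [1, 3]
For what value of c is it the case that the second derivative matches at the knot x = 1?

39

S_0''(x) = 6 + 36·(x + 1), so S_0''(1) = 78. On the right, S_1''(1) = 2c, so c = 39.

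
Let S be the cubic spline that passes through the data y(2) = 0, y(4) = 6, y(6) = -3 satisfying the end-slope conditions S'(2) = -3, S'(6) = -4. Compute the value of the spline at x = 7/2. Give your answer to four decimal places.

4.6055

Put σ_i = S'' at the i-th knot. Here h = (2, 2) and Δ = (3, -9/2), so the interior equations h_(i-1)·σ_(i-1) + 2(h_(i-1)+h_i)·σ_i + h_i·σ_(i+1) = 6(Δ_i − Δ_(i-1)) read
  2·σ_0 + 8·σ_1 + 2·σ_2 = 6(Δ_1 - Δ_0) = -45
Clamped end conditions give two more equations: 2h_0·σ_0 + h_0·σ_1 = 6(Δ_0 - S'(2)) = 36 and h_1·σ_1 + 2h_1·σ_2 = 6(S'(6) - Δ_1) = 3.
Solving the tridiagonal system: σ_0 = 115/8, σ_1 = -43/4, σ_2 = 49/8.
On [2, 4], S(x) = 0 - 3·(x - 2) + 115/16·(x - 2)² - 67/32·(x - 2)³.
With (x - 2) = 3/2: S(7/2) = 1179/256.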